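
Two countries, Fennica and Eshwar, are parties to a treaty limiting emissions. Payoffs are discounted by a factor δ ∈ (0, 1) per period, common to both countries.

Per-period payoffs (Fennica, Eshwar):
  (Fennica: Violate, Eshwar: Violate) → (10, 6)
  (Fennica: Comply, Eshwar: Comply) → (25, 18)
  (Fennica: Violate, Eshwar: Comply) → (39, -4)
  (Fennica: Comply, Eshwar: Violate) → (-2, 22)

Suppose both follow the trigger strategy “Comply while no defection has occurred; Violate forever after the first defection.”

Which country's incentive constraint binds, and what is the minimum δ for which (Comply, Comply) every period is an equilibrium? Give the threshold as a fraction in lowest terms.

Fennica's threshold: (39−25)/(39−10) = 14/29.
Eshwar's threshold: (22−18)/(22−6) = 1/4.
14/29 > 1/4, so Fennica binds and δ* = 14/29.

Fennica; δ ≥ 14/29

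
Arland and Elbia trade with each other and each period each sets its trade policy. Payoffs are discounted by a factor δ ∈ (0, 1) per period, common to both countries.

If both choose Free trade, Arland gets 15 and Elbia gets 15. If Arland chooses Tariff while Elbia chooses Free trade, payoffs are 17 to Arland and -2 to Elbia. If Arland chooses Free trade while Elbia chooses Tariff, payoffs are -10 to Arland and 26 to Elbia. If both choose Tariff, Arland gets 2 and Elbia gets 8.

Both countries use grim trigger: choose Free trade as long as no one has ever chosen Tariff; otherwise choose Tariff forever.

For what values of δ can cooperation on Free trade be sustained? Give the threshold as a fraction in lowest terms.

11/18

For Arland: deviation gain 17−15 = 2, per-period punishment loss 15−2 = 13. IC gives δ ≥ 2/15.
For Elbia: gain 11, loss 7 per period, so δ ≥ 11/18.
The tighter constraint is Elbia's, so cooperation needs δ ≥ 11/18.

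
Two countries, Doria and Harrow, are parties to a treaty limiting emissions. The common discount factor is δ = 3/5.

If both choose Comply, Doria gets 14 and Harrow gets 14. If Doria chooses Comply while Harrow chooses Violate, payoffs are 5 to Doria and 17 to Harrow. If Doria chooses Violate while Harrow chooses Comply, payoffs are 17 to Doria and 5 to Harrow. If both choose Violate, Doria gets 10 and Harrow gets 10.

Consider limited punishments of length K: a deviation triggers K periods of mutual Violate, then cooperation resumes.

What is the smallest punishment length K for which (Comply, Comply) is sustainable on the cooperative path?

IC: δ(1−δ^K)/(1−δ) ≥ (17−14)/(14−10) = 3/4.
With δ = 3/5: need 1 − δ^K ≥ 3/4·(1−3/5)/(3/5), i.e. δ^K ≤ 0.5000.
Since (3/5)^1 = 0.6000 and (3/5)^2 = 0.3600, the smallest such K is 2.

2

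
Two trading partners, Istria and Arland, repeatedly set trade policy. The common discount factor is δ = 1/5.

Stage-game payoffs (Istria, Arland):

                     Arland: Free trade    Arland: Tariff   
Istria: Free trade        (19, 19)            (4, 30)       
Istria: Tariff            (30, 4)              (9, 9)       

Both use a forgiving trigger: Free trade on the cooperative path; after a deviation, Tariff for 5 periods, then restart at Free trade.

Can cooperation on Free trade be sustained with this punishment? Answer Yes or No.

IC: δ+…+δ^5 ≥ (30−19)/(19−9) = 11/10.
At δ = 1/5: partial sum = 0.2499 < 1.1000. Cooperation not sustainable.

No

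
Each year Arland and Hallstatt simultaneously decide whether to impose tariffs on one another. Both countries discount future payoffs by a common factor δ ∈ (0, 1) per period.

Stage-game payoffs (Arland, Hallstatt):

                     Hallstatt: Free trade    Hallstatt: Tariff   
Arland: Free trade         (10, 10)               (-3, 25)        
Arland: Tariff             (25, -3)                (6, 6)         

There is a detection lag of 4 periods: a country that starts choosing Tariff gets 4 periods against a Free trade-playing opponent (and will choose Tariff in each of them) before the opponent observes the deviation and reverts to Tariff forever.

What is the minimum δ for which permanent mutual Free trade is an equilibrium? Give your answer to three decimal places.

The best deviation is to choose Tariff for all 4 undetected periods, earning 25 each, then 6 forever once detected.
Deviation value: 25(1−δ^4)/(1−δ) + 6δ^4/(1−δ); cooperation value: 10/(1−δ).
IC: 10 ≥ 25(1−δ^4) + 6δ^4 = 25 − 19δ^4.
So δ^4 ≥ 15/19, giving δ ≥ (15/19)^(1/4) ≈ 0.943.

0.943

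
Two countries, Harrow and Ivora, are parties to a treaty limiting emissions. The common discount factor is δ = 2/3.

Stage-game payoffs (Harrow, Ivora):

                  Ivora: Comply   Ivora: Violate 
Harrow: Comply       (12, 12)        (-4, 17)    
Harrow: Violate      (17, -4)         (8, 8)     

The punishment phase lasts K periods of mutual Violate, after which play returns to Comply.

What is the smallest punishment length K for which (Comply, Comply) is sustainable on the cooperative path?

3

Need Σ_{k=1}^{K} δ^k ≥ (17−12)/(12−8) = 1.2500 at δ = 2/3.
At K = 2 the sum is 1.1111 < 1.2500; at K = 3 it is 1.4074 ≥ 1.2500.
So the minimum punishment length is K = 3.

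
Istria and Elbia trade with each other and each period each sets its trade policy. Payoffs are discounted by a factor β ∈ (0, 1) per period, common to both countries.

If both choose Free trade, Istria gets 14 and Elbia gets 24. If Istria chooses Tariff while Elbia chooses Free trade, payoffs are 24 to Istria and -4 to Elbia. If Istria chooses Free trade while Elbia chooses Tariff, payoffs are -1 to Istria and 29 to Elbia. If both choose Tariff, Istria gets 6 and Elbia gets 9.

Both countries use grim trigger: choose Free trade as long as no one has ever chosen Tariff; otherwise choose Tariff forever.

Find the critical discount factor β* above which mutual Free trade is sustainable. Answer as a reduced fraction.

Istria: cooperation gives 14 each period; deviation gives 24 once then 6 forever.
  14/(1−β) ≥ 24 + 6β/(1−β) ⇒ β ≥ 10/18 = 5/9.
Elbia: cooperation gives 24 each period; deviation gives 29 once then 9 forever.
  β ≥ 5/20 = 1/4.
Both must hold, so the binding constraint is Istria's: β ≥ 5/9.

5/9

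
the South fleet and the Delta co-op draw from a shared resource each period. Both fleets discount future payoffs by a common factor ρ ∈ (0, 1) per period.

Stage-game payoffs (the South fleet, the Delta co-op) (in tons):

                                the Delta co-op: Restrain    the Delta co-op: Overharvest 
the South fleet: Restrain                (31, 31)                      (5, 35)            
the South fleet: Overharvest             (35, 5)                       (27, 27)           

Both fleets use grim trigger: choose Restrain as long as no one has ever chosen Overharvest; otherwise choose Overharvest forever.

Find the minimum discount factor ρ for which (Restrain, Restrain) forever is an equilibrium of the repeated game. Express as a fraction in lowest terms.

Cooperation forever yields 31 each period: 31/(1−ρ).
Deviating yields 35 once, then 27 forever: 35 + 27ρ/(1−ρ).
No profitable deviation requires 31/(1−ρ) ≥ 35 + 27ρ/(1−ρ).
Multiplying by (1−ρ): 31 ≥ 35(1−ρ) + 27ρ = 35 − 8ρ.
So 8ρ ≥ 4, i.e. ρ ≥ 4/8 = 1/2.

1/2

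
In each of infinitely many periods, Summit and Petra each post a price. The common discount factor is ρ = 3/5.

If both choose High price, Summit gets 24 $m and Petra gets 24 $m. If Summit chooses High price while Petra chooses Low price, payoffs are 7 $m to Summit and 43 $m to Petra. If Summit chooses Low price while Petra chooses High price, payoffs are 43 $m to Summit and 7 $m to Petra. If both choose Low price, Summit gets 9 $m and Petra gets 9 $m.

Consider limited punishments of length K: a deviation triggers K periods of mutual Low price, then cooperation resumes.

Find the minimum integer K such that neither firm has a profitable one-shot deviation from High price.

4

Need Σ_{k=1}^{K} ρ^k ≥ (43−24)/(24−9) = 1.2667 at ρ = 3/5.
At K = 3 the sum is 1.1760 < 1.2667; at K = 4 it is 1.3056 ≥ 1.2667.
So the minimum punishment length is K = 4.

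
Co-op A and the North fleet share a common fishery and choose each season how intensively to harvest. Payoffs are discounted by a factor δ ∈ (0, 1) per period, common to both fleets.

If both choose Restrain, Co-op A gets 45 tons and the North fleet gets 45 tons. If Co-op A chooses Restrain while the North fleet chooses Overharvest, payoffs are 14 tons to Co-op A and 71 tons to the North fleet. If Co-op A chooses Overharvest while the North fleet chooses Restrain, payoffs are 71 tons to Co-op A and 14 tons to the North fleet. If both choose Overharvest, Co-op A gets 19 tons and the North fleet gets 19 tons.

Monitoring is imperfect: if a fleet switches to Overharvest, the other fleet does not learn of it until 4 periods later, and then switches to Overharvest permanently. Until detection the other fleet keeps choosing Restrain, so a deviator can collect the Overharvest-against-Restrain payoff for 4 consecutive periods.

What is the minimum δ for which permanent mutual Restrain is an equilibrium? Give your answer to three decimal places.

0.841

Deviating for the 4 undetected periods gains 71−45 = 26 per period over cooperation, then loses 45−19 = 26 per period forever once punishment starts.
Gain: 26(1 + δ + … + δ^3); loss: 26·δ^4/(1−δ).
No profitable deviation ⇔ 26(1−δ^4) ≤ 26·δ^4, i.e. δ^4 ≥ 26/(26+26) = 1/2.
Hence δ ≥ (1/2)^(1/4) ≈ 0.841.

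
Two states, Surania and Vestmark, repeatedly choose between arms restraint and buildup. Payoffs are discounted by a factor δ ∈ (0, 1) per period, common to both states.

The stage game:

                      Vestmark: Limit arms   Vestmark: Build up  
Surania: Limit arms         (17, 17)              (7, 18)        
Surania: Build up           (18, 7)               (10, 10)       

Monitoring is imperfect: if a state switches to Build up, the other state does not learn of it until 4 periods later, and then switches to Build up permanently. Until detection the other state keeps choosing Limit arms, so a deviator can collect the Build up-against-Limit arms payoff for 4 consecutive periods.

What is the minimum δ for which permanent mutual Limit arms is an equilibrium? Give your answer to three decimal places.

Deviating for the 4 undetected periods gains 18−17 = 1 per period over cooperation, then loses 17−10 = 7 per period forever once punishment starts.
Gain: 1(1 + δ + … + δ^3); loss: 7·δ^4/(1−δ).
No profitable deviation ⇔ 1(1−δ^4) ≤ 7·δ^4, i.e. δ^4 ≥ 1/(1+7) = 1/8.
Hence δ ≥ (1/8)^(1/4) ≈ 0.595.

0.595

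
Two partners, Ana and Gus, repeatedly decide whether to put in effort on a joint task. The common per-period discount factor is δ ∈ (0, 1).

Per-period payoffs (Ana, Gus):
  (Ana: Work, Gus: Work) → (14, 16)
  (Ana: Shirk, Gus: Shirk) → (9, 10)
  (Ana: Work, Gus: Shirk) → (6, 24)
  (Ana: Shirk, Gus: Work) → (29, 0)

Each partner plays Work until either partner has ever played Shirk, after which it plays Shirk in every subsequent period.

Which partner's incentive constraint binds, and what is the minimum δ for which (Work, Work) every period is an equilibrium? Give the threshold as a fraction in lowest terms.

Ana; δ ≥ 3/4

Ana's threshold: (29−14)/(29−9) = 3/4.
Gus's threshold: (24−16)/(24−10) = 4/7.
3/4 > 4/7, so Ana binds and δ* = 3/4.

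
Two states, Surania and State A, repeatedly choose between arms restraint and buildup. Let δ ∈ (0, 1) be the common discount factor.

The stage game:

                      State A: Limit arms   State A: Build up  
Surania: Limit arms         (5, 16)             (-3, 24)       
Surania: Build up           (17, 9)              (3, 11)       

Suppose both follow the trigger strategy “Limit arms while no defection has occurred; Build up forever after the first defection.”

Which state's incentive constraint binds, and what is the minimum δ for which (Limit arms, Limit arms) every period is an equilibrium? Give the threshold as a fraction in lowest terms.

Surania; δ ≥ 6/7

For Surania: deviation gain 17−5 = 12, per-period punishment loss 5−3 = 2. IC gives δ ≥ 12/14 = 6/7.
For State A: gain 8, loss 5 per period, so δ ≥ 8/13.
The tighter constraint is Surania's, so cooperation needs δ ≥ 6/7.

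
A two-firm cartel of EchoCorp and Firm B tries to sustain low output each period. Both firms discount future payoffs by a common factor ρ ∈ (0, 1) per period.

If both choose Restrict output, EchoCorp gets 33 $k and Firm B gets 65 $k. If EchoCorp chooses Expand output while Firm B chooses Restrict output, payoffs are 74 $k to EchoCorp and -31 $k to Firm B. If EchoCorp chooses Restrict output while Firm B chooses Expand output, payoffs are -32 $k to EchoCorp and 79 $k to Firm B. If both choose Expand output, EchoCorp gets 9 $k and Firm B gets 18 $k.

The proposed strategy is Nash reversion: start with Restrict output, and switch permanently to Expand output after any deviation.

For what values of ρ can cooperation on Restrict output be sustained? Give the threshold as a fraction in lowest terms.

41/65

EchoCorp: cooperation gives 33 each period; deviation gives 74 once then 9 forever.
  33/(1−ρ) ≥ 74 + 9ρ/(1−ρ) ⇒ ρ ≥ 41/65.
Firm B: cooperation gives 65 each period; deviation gives 79 once then 18 forever.
  ρ ≥ 14/61.
Both must hold, so the binding constraint is EchoCorp's: ρ ≥ 41/65.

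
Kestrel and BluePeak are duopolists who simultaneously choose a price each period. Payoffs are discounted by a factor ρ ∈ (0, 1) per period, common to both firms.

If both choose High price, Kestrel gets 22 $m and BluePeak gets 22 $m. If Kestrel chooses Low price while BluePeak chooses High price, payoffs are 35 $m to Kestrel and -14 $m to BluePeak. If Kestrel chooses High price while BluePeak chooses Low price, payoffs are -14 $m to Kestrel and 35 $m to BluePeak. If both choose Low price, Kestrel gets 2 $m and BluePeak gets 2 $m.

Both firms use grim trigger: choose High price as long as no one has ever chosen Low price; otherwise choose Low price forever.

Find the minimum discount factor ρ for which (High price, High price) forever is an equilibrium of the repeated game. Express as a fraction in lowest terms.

22/(1−ρ) ≥ 35 + 2ρ/(1−ρ)
22 ≥ 35 − 33ρ
ρ ≥ 13/33.

13/33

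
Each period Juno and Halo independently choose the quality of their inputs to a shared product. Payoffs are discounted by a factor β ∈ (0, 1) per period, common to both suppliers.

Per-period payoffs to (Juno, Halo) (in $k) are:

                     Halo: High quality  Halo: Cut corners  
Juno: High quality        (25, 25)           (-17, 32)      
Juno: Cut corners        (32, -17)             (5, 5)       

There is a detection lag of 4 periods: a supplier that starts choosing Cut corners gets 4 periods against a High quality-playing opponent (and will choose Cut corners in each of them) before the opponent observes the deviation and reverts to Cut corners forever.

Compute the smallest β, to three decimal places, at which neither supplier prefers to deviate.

The best deviation is to choose Cut corners for all 4 undetected periods, earning 32 each, then 5 forever once detected.
Deviation value: 32(1−β^4)/(1−β) + 5β^4/(1−β); cooperation value: 25/(1−β).
IC: 25 ≥ 32(1−β^4) + 5β^4 = 32 − 27β^4.
So β^4 ≥ 7/27, giving β ≥ (7/27)^(1/4) ≈ 0.714.

0.714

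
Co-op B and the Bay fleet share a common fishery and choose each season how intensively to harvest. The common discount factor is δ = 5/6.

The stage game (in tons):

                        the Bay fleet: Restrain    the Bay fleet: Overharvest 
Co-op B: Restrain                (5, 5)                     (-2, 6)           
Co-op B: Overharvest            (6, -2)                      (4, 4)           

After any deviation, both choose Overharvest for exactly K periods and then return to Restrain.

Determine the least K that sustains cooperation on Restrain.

2

Need Σ_{k=1}^{K} δ^k ≥ (6−5)/(5−4) = 1.0000 at δ = 5/6.
At K = 1 the sum is 0.8333 < 1.0000; at K = 2 it is 1.5278 ≥ 1.0000.
So the minimum punishment length is K = 2.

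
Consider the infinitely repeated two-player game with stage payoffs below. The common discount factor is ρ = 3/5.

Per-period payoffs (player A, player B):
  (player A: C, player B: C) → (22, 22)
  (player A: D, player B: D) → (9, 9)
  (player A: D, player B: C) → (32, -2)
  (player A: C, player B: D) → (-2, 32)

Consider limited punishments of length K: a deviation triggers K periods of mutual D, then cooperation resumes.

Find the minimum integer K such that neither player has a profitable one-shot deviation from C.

2

Need Σ_{k=1}^{K} ρ^k ≥ (32−22)/(22−9) = 0.7692 at ρ = 3/5.
At K = 1 the sum is 0.6000 < 0.7692; at K = 2 it is 0.9600 ≥ 0.7692.
So the minimum punishment length is K = 2.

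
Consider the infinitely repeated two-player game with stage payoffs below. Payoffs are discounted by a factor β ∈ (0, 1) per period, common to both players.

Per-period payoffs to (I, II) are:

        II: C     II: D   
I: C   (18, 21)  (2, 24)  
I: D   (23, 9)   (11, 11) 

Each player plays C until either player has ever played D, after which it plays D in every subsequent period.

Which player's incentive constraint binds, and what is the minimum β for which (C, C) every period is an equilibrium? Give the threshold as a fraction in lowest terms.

I's threshold: (23−18)/(23−11) = 5/12.
II's threshold: (24−21)/(24−11) = 3/13.
5/12 > 3/13, so I binds and β* = 5/12.

I; β ≥ 5/12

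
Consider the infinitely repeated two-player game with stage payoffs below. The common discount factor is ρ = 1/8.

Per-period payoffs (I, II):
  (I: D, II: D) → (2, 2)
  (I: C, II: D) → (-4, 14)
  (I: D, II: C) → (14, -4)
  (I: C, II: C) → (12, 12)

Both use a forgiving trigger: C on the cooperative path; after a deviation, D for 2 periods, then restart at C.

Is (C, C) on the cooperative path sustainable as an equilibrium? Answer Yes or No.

A one-shot deviation gives 14 now, then 2 for 2 periods, then back to 12.
Gain from deviating: (14−12) today; loss: (12−2) in each of the next 2 periods.
No-deviation condition: (12−2)(ρ+…+ρ^2) ≥ 14−12, i.e. ρ+…+ρ^2 ≥ 1/5.
At ρ = 1/8: ρ+…+ρ^2 = 0.1406 < 0.2000.
So cooperation is not sustainable.

No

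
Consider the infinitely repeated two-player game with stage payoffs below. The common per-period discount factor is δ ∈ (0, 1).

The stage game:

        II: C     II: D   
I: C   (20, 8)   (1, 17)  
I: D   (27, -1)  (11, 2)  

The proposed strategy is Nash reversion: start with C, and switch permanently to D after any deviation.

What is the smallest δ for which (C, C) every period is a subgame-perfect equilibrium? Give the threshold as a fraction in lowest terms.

I's threshold: (27−20)/(27−11) = 7/16.
II's threshold: (17−8)/(17−2) = 3/5.
7/16 < 3/5, so II binds and δ* = 3/5.

3/5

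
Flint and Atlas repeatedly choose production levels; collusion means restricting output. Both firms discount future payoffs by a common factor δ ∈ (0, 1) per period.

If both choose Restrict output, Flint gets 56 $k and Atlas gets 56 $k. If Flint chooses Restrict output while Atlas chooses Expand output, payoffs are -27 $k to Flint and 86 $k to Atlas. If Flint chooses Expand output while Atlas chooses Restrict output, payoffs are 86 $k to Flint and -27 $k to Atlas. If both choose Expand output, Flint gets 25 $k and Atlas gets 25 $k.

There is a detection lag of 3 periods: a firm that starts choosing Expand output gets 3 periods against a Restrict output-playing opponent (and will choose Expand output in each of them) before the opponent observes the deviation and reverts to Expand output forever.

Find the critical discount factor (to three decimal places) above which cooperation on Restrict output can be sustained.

Deviating for the 3 undetected periods gains 86−56 = 30 per period over cooperation, then loses 56−25 = 31 per period forever once punishment starts.
Gain: 30(1 + δ + … + δ^2); loss: 31·δ^3/(1−δ).
No profitable deviation ⇔ 30(1−δ^3) ≤ 31·δ^3, i.e. δ^3 ≥ 30/(30+31) = 30/61.
Hence δ ≥ (30/61)^(1/3) ≈ 0.789.

0.789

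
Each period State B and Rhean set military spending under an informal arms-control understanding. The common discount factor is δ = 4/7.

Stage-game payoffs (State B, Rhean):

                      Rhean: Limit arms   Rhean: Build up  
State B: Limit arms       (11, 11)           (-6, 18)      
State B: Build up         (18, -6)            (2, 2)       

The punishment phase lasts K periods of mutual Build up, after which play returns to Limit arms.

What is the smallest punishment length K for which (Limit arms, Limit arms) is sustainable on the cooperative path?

2

No profitable deviation requires (11−2)(δ+…+δ^K) ≥ 18−11, i.e. δ+…+δ^K ≥ 7/9 ≈ 0.7778.
With δ = 4/7, the partial sums are K=1: 0.5714, K=2: 0.8980.
K = 2 is the first length at which the sum reaches 0.7778.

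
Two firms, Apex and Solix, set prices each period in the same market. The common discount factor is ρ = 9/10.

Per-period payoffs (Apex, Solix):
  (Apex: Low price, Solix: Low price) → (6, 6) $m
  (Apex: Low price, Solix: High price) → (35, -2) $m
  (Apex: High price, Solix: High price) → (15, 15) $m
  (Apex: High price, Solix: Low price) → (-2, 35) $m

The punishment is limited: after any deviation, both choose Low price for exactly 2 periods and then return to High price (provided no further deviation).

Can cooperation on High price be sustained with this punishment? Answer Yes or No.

Comparing payoff streams over the 3 periods until play realigns: cooperate → 15(1+ρ+…+ρ^2); deviate → 35 + 6(ρ+…+ρ^2).
Cooperation is sustained iff (15−6)(ρ+…+ρ^2) ≥ 35−15.
ρ+…+ρ^2 = 9/10·(1−(9/10)^2)/(1−9/10) = 1.7100, and (35−15)/(15−6) = 2.2222.
1.7100 < 2.2222, so cooperation is not sustainable.

No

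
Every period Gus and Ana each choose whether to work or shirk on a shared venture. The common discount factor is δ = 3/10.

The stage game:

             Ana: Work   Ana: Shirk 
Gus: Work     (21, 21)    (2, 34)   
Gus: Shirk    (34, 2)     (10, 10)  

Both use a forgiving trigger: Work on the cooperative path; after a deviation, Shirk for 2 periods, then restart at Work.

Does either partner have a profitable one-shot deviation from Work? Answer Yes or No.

A one-shot deviation gives 34 now, then 10 for 2 periods, then back to 21.
Gain from deviating: (34−21) today; loss: (21−10) in each of the next 2 periods.
No-deviation condition: (21−10)(δ+…+δ^2) ≥ 34−21, i.e. δ+…+δ^2 ≥ 13/11.
At δ = 3/10: δ+…+δ^2 = 0.3900 < 1.1818.
So cooperation is not sustainable.

Yes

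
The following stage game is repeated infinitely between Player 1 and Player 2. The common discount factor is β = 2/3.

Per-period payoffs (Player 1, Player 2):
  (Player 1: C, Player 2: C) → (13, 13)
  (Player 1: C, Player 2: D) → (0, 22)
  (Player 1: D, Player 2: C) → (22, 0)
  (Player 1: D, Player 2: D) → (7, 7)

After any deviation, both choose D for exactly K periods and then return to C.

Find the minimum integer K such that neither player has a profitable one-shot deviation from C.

4

No profitable deviation requires (13−7)(β+…+β^K) ≥ 22−13, i.e. β+…+β^K ≥ 3/2 ≈ 1.5000.
With β = 2/3, the partial sums are K=1: 0.6667, K=2: 1.1111, K=3: 1.4074, K=4: 1.6049.
K = 4 is the first length at which the sum reaches 1.5000.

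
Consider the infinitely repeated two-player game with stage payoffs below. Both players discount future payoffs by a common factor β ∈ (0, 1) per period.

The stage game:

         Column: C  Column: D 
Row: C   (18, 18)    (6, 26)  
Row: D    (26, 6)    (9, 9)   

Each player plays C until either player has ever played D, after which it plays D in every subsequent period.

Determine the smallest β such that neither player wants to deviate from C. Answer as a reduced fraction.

8/17

Under grim trigger the critical discount factor is (T−C)/(T−P) with T = 26, C = 18, P = 9.
β* = (26−18)/(26−9) = 8/17.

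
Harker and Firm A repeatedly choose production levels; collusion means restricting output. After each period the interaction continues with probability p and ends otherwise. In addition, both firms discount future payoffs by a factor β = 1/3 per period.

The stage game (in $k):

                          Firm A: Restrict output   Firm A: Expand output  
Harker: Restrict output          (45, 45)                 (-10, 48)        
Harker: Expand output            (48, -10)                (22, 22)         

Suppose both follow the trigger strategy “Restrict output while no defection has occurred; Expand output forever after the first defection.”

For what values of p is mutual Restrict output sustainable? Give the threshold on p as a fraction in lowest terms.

Expected continuation weight on next period's payoff is β·p = 1/3·p, which plays the role of the discount factor.
Cooperation requires 1/3·p ≥ (48−45)/(48−22) = 3/26, hence p ≥ 9/26.

9/26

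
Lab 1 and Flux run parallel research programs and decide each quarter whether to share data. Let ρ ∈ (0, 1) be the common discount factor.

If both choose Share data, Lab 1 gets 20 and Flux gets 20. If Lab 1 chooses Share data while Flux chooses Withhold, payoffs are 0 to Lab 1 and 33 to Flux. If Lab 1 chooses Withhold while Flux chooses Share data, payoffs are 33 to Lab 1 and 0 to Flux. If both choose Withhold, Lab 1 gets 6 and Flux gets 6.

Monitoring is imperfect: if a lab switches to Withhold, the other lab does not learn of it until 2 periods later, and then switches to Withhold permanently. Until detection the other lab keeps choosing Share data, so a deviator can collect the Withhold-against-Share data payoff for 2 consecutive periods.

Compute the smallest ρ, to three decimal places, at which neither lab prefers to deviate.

0.694

The best deviation is to choose Withhold for all 2 undetected periods, earning 33 each, then 6 forever once detected.
Deviation value: 33(1−ρ^2)/(1−ρ) + 6ρ^2/(1−ρ); cooperation value: 20/(1−ρ).
IC: 20 ≥ 33(1−ρ^2) + 6ρ^2 = 33 − 27ρ^2.
So ρ^2 ≥ 13/27, giving ρ ≥ (13/27)^(1/2) ≈ 0.694.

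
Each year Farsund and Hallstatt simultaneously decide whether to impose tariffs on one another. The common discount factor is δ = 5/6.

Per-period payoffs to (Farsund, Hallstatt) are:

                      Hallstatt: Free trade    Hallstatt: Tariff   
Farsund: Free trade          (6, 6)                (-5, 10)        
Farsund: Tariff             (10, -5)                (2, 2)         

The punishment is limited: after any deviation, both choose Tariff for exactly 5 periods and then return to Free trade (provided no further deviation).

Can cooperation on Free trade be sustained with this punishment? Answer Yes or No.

Yes

Comparing payoff streams over the 6 periods until play realigns: cooperate → 6(1+δ+…+δ^5); deviate → 10 + 2(δ+…+δ^5).
Cooperation is sustained iff (6−2)(δ+…+δ^5) ≥ 10−6.
δ+…+δ^5 = 5/6·(1−(5/6)^5)/(1−5/6) = 2.9906, and (10−6)/(6−2) = 1.0000.
2.9906 ≥ 1.0000, so cooperation is sustainable.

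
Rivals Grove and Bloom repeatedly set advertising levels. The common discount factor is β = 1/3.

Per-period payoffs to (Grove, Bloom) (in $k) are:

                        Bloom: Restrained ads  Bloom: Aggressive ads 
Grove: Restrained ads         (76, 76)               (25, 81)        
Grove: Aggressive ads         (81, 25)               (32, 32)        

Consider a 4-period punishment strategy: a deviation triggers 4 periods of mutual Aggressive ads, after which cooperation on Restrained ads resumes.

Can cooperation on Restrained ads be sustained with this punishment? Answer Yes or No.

Comparing payoff streams over the 5 periods until play realigns: cooperate → 76(1+β+…+β^4); deviate → 81 + 32(β+…+β^4).
Cooperation is sustained iff (76−32)(β+…+β^4) ≥ 81−76.
β+…+β^4 = 1/3·(1−(1/3)^4)/(1−1/3) = 0.4938, and (81−76)/(76−32) = 0.1136.
0.4938 ≥ 0.1136, so cooperation is sustainable.

Yes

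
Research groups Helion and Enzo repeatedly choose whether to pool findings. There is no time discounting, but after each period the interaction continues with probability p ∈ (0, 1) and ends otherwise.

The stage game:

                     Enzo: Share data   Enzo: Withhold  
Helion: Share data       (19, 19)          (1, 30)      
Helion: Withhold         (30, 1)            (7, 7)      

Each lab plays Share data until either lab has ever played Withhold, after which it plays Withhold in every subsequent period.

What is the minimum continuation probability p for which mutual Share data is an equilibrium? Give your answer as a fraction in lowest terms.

11/23

Expected cooperation value is 19 + p·19 + p²·19 + … = 19/(1−p); deviation gives 30 + p·7/(1−p).
19 ≥ 30(1−p) + 7p ⇒ 23p ≥ 11 ⇒ p ≥ 11/23.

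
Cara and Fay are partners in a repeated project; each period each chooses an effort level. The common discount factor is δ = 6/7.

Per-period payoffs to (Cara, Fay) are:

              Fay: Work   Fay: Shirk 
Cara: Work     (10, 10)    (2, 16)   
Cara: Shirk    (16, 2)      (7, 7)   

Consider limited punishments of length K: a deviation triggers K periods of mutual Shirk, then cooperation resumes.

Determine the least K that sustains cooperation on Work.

3

Need Σ_{k=1}^{K} δ^k ≥ (16−10)/(10−7) = 2.0000 at δ = 6/7.
At K = 2 the sum is 1.5918 < 2.0000; at K = 3 it is 2.2216 ≥ 2.0000.
So the minimum punishment length is K = 3.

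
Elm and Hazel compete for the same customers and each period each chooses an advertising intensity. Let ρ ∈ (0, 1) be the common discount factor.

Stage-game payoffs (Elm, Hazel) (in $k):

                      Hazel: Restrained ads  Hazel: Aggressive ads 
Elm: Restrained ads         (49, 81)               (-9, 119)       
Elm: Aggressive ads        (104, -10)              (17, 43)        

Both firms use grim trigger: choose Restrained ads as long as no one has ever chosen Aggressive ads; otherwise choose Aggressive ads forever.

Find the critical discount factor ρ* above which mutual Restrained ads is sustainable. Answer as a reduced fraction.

55/87

For Elm: deviation gain 104−49 = 55, per-period punishment loss 49−17 = 32. IC gives ρ ≥ 55/87.
For Hazel: gain 38, loss 38 per period, so ρ ≥ 38/76 = 1/2.
The tighter constraint is Elm's, so cooperation needs ρ ≥ 55/87.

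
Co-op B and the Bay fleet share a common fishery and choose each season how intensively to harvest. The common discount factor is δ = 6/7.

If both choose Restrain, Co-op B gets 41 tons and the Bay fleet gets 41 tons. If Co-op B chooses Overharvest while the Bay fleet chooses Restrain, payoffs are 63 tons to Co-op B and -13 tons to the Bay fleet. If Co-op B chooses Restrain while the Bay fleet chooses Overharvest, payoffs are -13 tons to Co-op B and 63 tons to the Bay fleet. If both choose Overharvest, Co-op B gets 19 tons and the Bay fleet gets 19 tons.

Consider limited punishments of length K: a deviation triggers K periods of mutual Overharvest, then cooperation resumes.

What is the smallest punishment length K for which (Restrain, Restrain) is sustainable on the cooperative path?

Need Σ_{k=1}^{K} δ^k ≥ (63−41)/(41−19) = 1.0000 at δ = 6/7.
At K = 1 the sum is 0.8571 < 1.0000; at K = 2 it is 1.5918 ≥ 1.0000.
So the minimum punishment length is K = 2.

2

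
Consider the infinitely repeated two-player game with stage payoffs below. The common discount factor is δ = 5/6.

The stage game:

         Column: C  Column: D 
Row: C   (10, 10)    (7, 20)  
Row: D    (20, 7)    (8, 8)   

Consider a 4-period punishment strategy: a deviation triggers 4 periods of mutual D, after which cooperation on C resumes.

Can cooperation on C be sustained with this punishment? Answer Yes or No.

Comparing payoff streams over the 5 periods until play realigns: cooperate → 10(1+δ+…+δ^4); deviate → 20 + 8(δ+…+δ^4).
Cooperation is sustained iff (10−8)(δ+…+δ^4) ≥ 20−10.
δ+…+δ^4 = 5/6·(1−(5/6)^4)/(1−5/6) = 2.5887, and (20−10)/(10−8) = 5.0000.
2.5887 < 5.0000, so cooperation is not sustainable.

No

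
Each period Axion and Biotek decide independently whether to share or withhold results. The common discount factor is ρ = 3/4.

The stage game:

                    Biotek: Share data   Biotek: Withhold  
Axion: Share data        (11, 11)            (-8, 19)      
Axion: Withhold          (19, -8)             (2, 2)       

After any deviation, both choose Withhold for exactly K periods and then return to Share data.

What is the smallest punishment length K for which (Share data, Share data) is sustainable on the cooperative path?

2

No profitable deviation requires (11−2)(ρ+…+ρ^K) ≥ 19−11, i.e. ρ+…+ρ^K ≥ 8/9 ≈ 0.8889.
With ρ = 3/4, the partial sums are K=1: 0.7500, K=2: 1.3125.
K = 2 is the first length at which the sum reaches 0.8889.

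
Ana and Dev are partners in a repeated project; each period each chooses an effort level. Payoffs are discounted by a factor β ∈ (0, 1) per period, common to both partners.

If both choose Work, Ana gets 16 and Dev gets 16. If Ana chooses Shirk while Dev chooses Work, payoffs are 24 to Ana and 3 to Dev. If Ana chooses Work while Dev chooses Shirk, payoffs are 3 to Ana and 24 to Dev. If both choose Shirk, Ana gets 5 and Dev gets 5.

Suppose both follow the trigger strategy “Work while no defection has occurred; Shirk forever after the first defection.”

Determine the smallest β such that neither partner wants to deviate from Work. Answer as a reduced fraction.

8/19

One-period gain from deviating is 24 − 16 = 8. The loss is 16 − 5 = 11 in every subsequent period, with present value 11·β/(1−β).
Deviation is unprofitable when 11·β/(1−β) ≥ 8, i.e. β/(1−β) ≥ 8/11.
Equivalently β ≥ 8/(8+11) = 8/19.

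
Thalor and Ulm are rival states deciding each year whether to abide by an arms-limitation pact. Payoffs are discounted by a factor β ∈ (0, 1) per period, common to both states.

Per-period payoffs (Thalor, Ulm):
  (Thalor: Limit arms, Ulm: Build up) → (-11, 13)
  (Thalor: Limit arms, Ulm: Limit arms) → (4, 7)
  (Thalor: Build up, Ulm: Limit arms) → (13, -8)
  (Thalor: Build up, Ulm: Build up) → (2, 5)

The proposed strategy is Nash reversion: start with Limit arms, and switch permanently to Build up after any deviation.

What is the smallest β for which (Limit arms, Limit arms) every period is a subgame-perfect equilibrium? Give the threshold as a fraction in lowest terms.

Thalor's threshold: (13−4)/(13−2) = 9/11.
Ulm's threshold: (13−7)/(13−5) = 3/4.
9/11 > 3/4, so Thalor binds and β* = 9/11.

9/11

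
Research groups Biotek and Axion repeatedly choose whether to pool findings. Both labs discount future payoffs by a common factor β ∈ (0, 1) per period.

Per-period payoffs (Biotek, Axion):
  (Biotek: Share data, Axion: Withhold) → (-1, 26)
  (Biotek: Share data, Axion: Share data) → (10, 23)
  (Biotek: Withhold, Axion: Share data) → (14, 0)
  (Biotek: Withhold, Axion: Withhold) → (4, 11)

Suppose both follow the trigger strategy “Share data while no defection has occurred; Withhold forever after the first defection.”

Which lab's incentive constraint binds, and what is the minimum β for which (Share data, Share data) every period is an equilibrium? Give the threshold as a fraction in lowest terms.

Biotek: cooperation gives 10 each period; deviation gives 14 once then 4 forever.
  10/(1−β) ≥ 14 + 4β/(1−β) ⇒ β ≥ 4/10 = 2/5.
Axion: cooperation gives 23 each period; deviation gives 26 once then 11 forever.
  β ≥ 3/15 = 1/5.
Both must hold, so the binding constraint is Biotek's: β ≥ 2/5.

Biotek; β ≥ 2/5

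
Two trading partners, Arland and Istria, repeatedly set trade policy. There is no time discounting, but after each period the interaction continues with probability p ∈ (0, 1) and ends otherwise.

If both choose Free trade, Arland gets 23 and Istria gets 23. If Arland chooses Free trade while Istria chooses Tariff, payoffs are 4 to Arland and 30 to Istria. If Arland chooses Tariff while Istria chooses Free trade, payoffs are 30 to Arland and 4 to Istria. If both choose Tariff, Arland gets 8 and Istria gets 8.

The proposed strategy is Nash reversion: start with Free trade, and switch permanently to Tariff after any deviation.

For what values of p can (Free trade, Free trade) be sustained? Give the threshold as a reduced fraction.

With no time discounting, the continuation probability p plays the role of the discount factor.
Grim-trigger IC: 23/(1−p) ≥ 30 + 8p/(1−p) ⇒ p ≥ (30−23)/(30−8) = 7/22.

7/22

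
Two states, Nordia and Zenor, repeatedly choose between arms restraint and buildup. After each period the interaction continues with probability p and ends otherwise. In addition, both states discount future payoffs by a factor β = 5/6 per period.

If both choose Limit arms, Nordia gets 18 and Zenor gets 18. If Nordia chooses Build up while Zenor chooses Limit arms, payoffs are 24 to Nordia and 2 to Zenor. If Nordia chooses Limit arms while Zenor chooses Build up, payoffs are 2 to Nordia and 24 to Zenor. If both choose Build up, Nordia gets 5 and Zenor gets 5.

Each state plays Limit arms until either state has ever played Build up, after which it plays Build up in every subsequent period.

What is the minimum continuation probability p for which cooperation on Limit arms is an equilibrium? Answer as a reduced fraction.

36/95

With continuation probability p and discount β, the effective per-period discount factor is βp.
Grim-trigger IC: βp ≥ (24−18)/(24−5) = 6/19.
So p ≥ (6/19)/(5/6) = 36/95.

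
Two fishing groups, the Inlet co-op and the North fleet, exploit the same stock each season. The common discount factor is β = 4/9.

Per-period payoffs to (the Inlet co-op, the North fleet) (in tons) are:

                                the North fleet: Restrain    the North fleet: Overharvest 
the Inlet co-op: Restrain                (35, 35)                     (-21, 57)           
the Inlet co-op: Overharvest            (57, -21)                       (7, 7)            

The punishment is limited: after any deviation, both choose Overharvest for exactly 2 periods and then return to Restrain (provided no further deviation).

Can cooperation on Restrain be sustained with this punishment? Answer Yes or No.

No

Comparing payoff streams over the 3 periods until play realigns: cooperate → 35(1+β+…+β^2); deviate → 57 + 7(β+…+β^2).
Cooperation is sustained iff (35−7)(β+…+β^2) ≥ 57−35.
β+…+β^2 = 4/9·(1−(4/9)^2)/(1−4/9) = 0.6420, and (57−35)/(35−7) = 0.7857.
0.6420 < 0.7857, so cooperation is not sustainable.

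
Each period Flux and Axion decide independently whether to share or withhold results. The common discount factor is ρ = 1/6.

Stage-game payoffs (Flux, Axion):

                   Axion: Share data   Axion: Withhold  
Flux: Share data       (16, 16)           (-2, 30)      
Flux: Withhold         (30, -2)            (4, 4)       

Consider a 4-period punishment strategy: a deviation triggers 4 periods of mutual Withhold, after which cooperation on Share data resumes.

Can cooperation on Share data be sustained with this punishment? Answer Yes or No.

No

Comparing payoff streams over the 5 periods until play realigns: cooperate → 16(1+ρ+…+ρ^4); deviate → 30 + 4(ρ+…+ρ^4).
Cooperation is sustained iff (16−4)(ρ+…+ρ^4) ≥ 30−16.
ρ+…+ρ^4 = 1/6·(1−(1/6)^4)/(1−1/6) = 0.1998, and (30−16)/(16−4) = 1.1667.
0.1998 < 1.1667, so cooperation is not sustainable.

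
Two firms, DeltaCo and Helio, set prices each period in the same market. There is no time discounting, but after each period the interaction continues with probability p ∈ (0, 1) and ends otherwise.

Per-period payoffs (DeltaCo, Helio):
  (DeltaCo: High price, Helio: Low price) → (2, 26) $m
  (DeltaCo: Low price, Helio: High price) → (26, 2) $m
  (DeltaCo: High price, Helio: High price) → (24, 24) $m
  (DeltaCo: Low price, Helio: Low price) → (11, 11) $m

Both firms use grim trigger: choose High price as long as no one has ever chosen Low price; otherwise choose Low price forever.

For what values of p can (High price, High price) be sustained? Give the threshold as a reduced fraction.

2/15

Expected cooperation value is 24 + p·24 + p²·24 + … = 24/(1−p); deviation gives 26 + p·11/(1−p).
24 ≥ 26(1−p) + 11p ⇒ 15p ≥ 2 ⇒ p ≥ 2/15.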